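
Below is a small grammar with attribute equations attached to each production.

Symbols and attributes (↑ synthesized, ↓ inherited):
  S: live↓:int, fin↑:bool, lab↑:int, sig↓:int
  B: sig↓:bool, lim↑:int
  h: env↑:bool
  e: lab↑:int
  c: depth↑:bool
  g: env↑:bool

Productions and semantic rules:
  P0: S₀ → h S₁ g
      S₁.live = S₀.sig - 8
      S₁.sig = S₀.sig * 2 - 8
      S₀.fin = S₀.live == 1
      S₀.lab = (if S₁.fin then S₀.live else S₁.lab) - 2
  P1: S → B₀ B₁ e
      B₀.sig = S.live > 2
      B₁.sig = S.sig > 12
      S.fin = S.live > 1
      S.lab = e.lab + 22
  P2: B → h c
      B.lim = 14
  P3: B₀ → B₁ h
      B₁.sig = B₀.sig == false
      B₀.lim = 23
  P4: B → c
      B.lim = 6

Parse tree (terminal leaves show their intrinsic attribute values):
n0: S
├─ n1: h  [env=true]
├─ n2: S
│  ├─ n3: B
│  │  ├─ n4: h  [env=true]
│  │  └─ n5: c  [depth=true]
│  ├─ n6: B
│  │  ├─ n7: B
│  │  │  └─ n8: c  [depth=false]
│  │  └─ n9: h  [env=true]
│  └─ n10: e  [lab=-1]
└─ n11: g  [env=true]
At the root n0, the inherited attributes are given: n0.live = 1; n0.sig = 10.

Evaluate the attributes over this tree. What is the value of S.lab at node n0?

-1

1. n0.live = 1  [given at root]
2. n0.sig = 10  [given at root]
3. n1.env = true  [terminal]
4. n2.live = 2  [S₀.sig - 8]
5. n2.sig = 12  [S₀.sig * 2 - 8]
6. n3.sig = false  [S.live > 2]
7. n4.env = true  [terminal]
8. n5.depth = true  [terminal]
9. n3.lim = 14  [14]
10. n6.sig = false  [S.sig > 12]
11. n7.sig = true  [B₀.sig == false]
12. n8.depth = false  [terminal]
13. n7.lim = 6  [6]
14. n9.env = true  [terminal]
15. n6.lim = 23  [23]
16. n10.lab = -1  [terminal]
17. n2.fin = true  [S.live > 1]
18. n2.lab = 21  [e.lab + 22]
19. n11.env = true  [terminal]
20. n0.fin = true  [S₀.live == 1]
21. n0.lab = -1  [(if S₁.fin then S₀.live else S₁.lab) - 2]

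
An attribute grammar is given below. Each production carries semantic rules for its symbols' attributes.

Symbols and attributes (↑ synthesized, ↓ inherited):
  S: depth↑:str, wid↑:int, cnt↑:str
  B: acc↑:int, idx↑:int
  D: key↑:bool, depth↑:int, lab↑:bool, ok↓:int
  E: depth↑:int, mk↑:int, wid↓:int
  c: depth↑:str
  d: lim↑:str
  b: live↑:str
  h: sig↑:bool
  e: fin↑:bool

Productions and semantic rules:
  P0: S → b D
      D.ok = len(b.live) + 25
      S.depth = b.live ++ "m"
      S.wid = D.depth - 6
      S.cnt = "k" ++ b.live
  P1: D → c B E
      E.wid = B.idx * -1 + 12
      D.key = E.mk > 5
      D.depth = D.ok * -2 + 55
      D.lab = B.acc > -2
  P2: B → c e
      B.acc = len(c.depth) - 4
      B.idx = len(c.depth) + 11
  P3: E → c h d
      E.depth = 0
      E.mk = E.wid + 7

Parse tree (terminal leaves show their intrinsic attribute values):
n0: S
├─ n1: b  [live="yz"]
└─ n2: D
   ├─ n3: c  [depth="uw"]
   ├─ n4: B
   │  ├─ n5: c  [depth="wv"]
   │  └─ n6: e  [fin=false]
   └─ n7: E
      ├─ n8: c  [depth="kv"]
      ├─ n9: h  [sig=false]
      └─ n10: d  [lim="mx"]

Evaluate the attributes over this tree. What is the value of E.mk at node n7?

6

1. n1.live = "yz"  [terminal]
2. n2.ok = 27  [len(b.live) + 25]
3. n3.depth = "uw"  [terminal]
4. n5.depth = "wv"  [terminal]
5. n6.fin = false  [terminal]
6. n4.acc = -2  [len(c.depth) - 4]
7. n4.idx = 13  [len(c.depth) + 11]
8. n7.wid = -1  [B.idx * -1 + 12]
9. n8.depth = "kv"  [terminal]
10. n9.sig = false  [terminal]
11. n10.lim = "mx"  [terminal]
12. n7.depth = 0  [0]
13. n7.mk = 6  [E.wid + 7]
14. n2.key = true  [E.mk > 5]
15. n2.depth = 1  [D.ok * -2 + 55]
16. n2.lab = false  [B.acc > -2]
17. n0.depth = "yzm"  [b.live ++ "m"]
18. n0.wid = -5  [D.depth - 6]
19. n0.cnt = "kyz"  ["k" ++ b.live]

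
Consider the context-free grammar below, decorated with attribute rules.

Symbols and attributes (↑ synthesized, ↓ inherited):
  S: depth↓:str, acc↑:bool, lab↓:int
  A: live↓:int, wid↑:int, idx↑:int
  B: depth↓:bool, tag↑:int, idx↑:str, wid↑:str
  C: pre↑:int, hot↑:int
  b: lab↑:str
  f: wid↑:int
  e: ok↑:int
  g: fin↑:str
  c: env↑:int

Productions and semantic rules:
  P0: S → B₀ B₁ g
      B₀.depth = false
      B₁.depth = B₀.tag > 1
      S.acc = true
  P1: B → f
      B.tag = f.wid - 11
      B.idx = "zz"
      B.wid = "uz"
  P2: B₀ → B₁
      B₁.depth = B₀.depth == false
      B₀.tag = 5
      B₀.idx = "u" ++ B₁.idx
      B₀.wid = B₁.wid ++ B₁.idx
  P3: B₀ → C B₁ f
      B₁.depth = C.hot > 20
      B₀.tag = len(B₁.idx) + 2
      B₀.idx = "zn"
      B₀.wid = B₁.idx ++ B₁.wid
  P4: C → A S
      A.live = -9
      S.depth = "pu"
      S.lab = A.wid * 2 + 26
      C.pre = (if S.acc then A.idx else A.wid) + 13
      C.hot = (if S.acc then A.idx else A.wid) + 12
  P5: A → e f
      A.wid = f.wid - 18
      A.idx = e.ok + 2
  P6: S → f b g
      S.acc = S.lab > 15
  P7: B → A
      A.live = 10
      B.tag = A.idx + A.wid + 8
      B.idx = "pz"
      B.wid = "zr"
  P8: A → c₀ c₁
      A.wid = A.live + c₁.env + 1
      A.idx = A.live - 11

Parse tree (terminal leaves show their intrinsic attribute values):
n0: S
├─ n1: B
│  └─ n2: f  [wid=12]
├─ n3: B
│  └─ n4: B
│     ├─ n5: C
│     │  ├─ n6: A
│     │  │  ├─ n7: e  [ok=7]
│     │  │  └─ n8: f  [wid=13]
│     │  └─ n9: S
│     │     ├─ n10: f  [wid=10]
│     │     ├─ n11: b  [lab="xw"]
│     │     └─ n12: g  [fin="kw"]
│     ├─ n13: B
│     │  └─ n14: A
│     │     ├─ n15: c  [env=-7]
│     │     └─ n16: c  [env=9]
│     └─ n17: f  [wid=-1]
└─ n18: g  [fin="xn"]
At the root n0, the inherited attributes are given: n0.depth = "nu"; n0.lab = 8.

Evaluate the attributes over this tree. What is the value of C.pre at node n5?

1. n0.depth = "nu"  [given at root]
2. n0.lab = 8  [given at root]
3. n1.depth = false  [false]
4. n2.wid = 12  [terminal]
5. n1.tag = 1  [f.wid - 11]
6. n1.idx = "zz"  ["zz"]
7. n1.wid = "uz"  ["uz"]
8. n3.depth = false  [B₀.tag > 1]
9. n4.depth = true  [B₀.depth == false]
10. n6.live = -9  [-9]
11. n7.ok = 7  [terminal]
12. n8.wid = 13  [terminal]
13. n6.wid = -5  [f.wid - 18]
14. n6.idx = 9  [e.ok + 2]
15. n9.depth = "pu"  ["pu"]
16. n9.lab = 16  [A.wid * 2 + 26]
17. n10.wid = 10  [terminal]
18. n11.lab = "xw"  [terminal]
19. n12.fin = "kw"  [terminal]
20. n9.acc = true  [S.lab > 15]
21. n5.pre = 22  [(if S.acc then A.idx else A.wid) + 13]
22. n5.hot = 21  [(if S.acc then A.idx else A.wid) + 12]
23. n13.depth = true  [C.hot > 20]
24. n14.live = 10  [10]
25. n15.env = -7  [terminal]
26. n16.env = 9  [terminal]
27. n14.wid = 20  [A.live + c₁.env + 1]
28. n14.idx = -1  [A.live - 11]
29. n13.tag = 27  [A.idx + A.wid + 8]
30. n13.idx = "pz"  ["pz"]
31. n13.wid = "zr"  ["zr"]
32. n17.wid = -1  [terminal]
33. n4.tag = 4  [len(B₁.idx) + 2]
34. n4.idx = "zn"  ["zn"]
35. n4.wid = "pzzr"  [B₁.idx ++ B₁.wid]
36. n3.tag = 5  [5]
37. n3.idx = "uzn"  ["u" ++ B₁.idx]
38. n3.wid = "pzzrzn"  [B₁.wid ++ B₁.idx]
39. n18.fin = "xn"  [terminal]
40. n0.acc = true  [true]

22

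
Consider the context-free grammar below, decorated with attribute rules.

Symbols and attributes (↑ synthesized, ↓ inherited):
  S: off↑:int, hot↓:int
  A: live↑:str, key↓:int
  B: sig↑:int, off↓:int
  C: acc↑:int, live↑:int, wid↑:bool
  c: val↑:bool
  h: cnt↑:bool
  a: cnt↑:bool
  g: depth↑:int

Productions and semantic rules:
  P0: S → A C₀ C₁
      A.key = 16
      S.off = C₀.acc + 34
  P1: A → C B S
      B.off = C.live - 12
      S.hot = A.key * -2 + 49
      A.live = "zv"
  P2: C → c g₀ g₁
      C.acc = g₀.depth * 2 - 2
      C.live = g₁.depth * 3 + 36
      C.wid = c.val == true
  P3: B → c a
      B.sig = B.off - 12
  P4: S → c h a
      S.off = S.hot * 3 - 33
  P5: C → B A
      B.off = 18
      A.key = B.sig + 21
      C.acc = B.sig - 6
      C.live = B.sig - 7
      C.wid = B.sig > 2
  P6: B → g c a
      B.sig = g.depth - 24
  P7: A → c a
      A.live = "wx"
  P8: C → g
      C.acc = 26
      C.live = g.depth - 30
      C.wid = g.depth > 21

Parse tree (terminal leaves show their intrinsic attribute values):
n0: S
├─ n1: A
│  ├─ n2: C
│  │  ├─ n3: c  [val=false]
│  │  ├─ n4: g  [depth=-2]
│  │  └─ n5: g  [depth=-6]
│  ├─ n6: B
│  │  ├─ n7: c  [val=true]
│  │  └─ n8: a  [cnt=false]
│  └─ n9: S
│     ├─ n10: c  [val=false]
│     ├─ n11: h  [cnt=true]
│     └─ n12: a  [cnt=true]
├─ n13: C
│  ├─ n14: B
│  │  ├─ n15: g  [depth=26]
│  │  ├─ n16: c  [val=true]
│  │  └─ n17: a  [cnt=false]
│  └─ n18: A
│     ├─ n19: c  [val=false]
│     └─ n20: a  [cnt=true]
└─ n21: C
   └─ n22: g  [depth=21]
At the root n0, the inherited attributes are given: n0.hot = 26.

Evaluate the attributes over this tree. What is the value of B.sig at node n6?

1. n0.hot = 26  [given at root]
2. n1.key = 16  [16]
3. n3.val = false  [terminal]
4. n4.depth = -2  [terminal]
5. n5.depth = -6  [terminal]
6. n2.acc = -6  [g₀.depth * 2 - 2]
7. n2.live = 18  [g₁.depth * 3 + 36]
8. n2.wid = false  [c.val == true]
9. n6.off = 6  [C.live - 12]
10. n7.val = true  [terminal]
11. n8.cnt = false  [terminal]
12. n6.sig = -6  [B.off - 12]
13. n9.hot = 17  [A.key * -2 + 49]
14. n10.val = false  [terminal]
15. n11.cnt = true  [terminal]
16. n12.cnt = true  [terminal]
17. n9.off = 18  [S.hot * 3 - 33]
18. n1.live = "zv"  ["zv"]
19. n14.off = 18  [18]
20. n15.depth = 26  [terminal]
21. n16.val = true  [terminal]
22. n17.cnt = false  [terminal]
23. n14.sig = 2  [g.depth - 24]
24. n18.key = 23  [B.sig + 21]
25. n19.val = false  [terminal]
26. n20.cnt = true  [terminal]
27. n18.live = "wx"  ["wx"]
28. n13.acc = -4  [B.sig - 6]
29. n13.live = -5  [B.sig - 7]
30. n13.wid = false  [B.sig > 2]
31. n22.depth = 21  [terminal]
32. n21.acc = 26  [26]
33. n21.live = -9  [g.depth - 30]
34. n21.wid = false  [g.depth > 21]
35. n0.off = 30  [C₀.acc + 34]

-6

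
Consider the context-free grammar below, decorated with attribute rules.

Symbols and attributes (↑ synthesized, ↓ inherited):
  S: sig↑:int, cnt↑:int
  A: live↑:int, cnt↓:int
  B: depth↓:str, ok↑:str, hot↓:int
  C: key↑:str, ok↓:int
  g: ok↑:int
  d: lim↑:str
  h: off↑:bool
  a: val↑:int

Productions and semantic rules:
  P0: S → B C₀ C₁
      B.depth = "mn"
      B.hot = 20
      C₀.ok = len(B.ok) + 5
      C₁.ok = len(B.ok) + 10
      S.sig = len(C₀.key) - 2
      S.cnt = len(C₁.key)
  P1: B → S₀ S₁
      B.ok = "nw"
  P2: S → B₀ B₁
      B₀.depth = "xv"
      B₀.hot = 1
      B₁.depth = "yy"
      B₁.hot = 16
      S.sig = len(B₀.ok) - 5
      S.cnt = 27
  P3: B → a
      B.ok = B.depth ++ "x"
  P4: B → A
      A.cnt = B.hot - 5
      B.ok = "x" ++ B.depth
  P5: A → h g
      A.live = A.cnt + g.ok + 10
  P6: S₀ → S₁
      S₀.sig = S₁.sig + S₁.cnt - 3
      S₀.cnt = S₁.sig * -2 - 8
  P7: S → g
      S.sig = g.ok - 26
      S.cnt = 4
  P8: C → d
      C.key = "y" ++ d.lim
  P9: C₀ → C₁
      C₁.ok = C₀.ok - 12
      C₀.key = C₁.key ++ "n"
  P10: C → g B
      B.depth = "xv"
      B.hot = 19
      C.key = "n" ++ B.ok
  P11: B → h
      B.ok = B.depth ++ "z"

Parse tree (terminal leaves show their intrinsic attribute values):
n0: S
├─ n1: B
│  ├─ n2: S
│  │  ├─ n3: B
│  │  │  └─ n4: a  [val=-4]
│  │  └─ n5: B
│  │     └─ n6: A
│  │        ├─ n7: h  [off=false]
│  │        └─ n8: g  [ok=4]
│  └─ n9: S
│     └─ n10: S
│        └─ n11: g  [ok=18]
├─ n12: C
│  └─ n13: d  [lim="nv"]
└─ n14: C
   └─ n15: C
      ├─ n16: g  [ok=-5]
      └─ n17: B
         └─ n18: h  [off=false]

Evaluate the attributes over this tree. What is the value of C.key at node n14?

1. n1.depth = "mn"  ["mn"]
2. n1.hot = 20  [20]
3. n3.depth = "xv"  ["xv"]
4. n3.hot = 1  [1]
5. n4.val = -4  [terminal]
6. n3.ok = "xvx"  [B.depth ++ "x"]
7. n5.depth = "yy"  ["yy"]
8. n5.hot = 16  [16]
9. n6.cnt = 11  [B.hot - 5]
10. n7.off = false  [terminal]
11. n8.ok = 4  [terminal]
12. n6.live = 25  [A.cnt + g.ok + 10]
13. n5.ok = "xyy"  ["x" ++ B.depth]
14. n2.sig = -2  [len(B₀.ok) - 5]
15. n2.cnt = 27  [27]
16. n11.ok = 18  [terminal]
17. n10.sig = -8  [g.ok - 26]
18. n10.cnt = 4  [4]
19. n9.sig = -7  [S₁.sig + S₁.cnt - 3]
20. n9.cnt = 8  [S₁.sig * -2 - 8]
21. n1.ok = "nw"  ["nw"]
22. n12.ok = 7  [len(B.ok) + 5]
23. n13.lim = "nv"  [terminal]
24. n12.key = "ynv"  ["y" ++ d.lim]
25. n14.ok = 12  [len(B.ok) + 10]
26. n15.ok = 0  [C₀.ok - 12]
27. n16.ok = -5  [terminal]
28. n17.depth = "xv"  ["xv"]
29. n17.hot = 19  [19]
30. n18.off = false  [terminal]
31. n17.ok = "xvz"  [B.depth ++ "z"]
32. n15.key = "nxvz"  ["n" ++ B.ok]
33. n14.key = "nxvzn"  [C₁.key ++ "n"]
34. n0.sig = 1  [len(C₀.key) - 2]
35. n0.cnt = 5  [len(C₁.key)]

"nxvzn"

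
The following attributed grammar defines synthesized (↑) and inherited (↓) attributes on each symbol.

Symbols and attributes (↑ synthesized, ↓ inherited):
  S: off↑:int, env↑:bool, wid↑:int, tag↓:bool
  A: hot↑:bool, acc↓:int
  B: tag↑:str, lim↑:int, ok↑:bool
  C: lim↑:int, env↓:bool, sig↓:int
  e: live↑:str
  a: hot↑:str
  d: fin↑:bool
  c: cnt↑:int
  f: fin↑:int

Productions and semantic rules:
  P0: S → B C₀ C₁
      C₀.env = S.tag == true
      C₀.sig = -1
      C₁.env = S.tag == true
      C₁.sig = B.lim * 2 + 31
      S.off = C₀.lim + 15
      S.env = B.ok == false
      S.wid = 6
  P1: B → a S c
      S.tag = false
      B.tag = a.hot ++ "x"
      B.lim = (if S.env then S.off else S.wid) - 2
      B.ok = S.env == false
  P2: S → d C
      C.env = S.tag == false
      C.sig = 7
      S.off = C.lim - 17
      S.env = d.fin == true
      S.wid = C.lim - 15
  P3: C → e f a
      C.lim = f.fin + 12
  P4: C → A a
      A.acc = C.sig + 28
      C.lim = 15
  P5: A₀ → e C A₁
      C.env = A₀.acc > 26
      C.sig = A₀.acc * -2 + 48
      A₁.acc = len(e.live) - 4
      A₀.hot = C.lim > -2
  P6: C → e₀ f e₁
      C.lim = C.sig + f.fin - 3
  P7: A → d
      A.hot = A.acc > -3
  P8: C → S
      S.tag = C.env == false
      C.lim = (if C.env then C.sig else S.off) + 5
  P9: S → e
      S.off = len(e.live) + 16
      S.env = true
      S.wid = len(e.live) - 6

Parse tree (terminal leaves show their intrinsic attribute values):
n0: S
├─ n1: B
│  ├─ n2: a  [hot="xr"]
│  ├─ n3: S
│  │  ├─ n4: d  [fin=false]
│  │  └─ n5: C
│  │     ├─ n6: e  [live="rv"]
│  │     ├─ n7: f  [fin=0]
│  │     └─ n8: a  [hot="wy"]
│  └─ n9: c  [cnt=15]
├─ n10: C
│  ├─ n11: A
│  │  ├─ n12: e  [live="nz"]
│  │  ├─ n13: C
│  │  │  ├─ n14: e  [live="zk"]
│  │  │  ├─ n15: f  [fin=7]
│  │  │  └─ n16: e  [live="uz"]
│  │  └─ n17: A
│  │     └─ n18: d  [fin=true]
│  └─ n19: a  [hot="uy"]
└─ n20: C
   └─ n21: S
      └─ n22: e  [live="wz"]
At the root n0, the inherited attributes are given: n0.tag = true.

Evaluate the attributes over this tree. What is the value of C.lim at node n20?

26

1. n0.tag = true  [given at root]
2. n2.hot = "xr"  [terminal]
3. n3.tag = false  [false]
4. n4.fin = false  [terminal]
5. n5.env = true  [S.tag == false]
6. n5.sig = 7  [7]
7. n6.live = "rv"  [terminal]
8. n7.fin = 0  [terminal]
9. n8.hot = "wy"  [terminal]
10. n5.lim = 12  [f.fin + 12]
11. n3.off = -5  [C.lim - 17]
12. n3.env = false  [d.fin == true]
13. n3.wid = -3  [C.lim - 15]
14. n9.cnt = 15  [terminal]
15. n1.tag = "xrx"  [a.hot ++ "x"]
16. n1.lim = -5  [(if S.env then S.off else S.wid) - 2]
17. n1.ok = true  [S.env == false]
18. n10.env = true  [S.tag == true]
19. n10.sig = -1  [-1]
20. n11.acc = 27  [C.sig + 28]
21. n12.live = "nz"  [terminal]
22. n13.env = true  [A₀.acc > 26]
23. n13.sig = -6  [A₀.acc * -2 + 48]
24. n14.live = "zk"  [terminal]
25. n15.fin = 7  [terminal]
26. n16.live = "uz"  [terminal]
27. n13.lim = -2  [C.sig + f.fin - 3]
28. n17.acc = -2  [len(e.live) - 4]
29. n18.fin = true  [terminal]
30. n17.hot = true  [A.acc > -3]
31. n11.hot = false  [C.lim > -2]
32. n19.hot = "uy"  [terminal]
33. n10.lim = 15  [15]
34. n20.env = true  [S.tag == true]
35. n20.sig = 21  [B.lim * 2 + 31]
36. n21.tag = false  [C.env == false]
37. n22.live = "wz"  [terminal]
38. n21.off = 18  [len(e.live) + 16]
39. n21.env = true  [true]
40. n21.wid = -4  [len(e.live) - 6]
41. n20.lim = 26  [(if C.env then C.sig else S.off) + 5]
42. n0.off = 30  [C₀.lim + 15]
43. n0.env = false  [B.ok == false]
44. n0.wid = 6  [6]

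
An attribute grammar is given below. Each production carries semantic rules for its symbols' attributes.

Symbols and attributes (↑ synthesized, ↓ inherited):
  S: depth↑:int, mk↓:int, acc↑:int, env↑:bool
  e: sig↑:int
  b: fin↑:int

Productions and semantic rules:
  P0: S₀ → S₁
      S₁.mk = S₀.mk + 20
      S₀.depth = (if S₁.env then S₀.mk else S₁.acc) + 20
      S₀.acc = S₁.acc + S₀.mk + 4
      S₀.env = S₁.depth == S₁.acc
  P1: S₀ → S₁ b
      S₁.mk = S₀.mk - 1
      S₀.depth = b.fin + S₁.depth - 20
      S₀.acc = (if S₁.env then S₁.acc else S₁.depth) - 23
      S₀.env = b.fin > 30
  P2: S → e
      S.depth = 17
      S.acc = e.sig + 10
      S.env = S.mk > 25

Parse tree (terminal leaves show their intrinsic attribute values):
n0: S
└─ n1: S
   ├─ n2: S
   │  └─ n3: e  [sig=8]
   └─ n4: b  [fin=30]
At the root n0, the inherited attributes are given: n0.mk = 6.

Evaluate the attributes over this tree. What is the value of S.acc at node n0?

1. n0.mk = 6  [given at root]
2. n1.mk = 26  [S₀.mk + 20]
3. n2.mk = 25  [S₀.mk - 1]
4. n3.sig = 8  [terminal]
5. n2.depth = 17  [17]
6. n2.acc = 18  [e.sig + 10]
7. n2.env = false  [S.mk > 25]
8. n4.fin = 30  [terminal]
9. n1.depth = 27  [b.fin + S₁.depth - 20]
10. n1.acc = -6  [(if S₁.env then S₁.acc else S₁.depth) - 23]
11. n1.env = false  [b.fin > 30]
12. n0.depth = 14  [(if S₁.env then S₀.mk else S₁.acc) + 20]
13. n0.acc = 4  [S₁.acc + S₀.mk + 4]
14. n0.env = false  [S₁.depth == S₁.acc]

4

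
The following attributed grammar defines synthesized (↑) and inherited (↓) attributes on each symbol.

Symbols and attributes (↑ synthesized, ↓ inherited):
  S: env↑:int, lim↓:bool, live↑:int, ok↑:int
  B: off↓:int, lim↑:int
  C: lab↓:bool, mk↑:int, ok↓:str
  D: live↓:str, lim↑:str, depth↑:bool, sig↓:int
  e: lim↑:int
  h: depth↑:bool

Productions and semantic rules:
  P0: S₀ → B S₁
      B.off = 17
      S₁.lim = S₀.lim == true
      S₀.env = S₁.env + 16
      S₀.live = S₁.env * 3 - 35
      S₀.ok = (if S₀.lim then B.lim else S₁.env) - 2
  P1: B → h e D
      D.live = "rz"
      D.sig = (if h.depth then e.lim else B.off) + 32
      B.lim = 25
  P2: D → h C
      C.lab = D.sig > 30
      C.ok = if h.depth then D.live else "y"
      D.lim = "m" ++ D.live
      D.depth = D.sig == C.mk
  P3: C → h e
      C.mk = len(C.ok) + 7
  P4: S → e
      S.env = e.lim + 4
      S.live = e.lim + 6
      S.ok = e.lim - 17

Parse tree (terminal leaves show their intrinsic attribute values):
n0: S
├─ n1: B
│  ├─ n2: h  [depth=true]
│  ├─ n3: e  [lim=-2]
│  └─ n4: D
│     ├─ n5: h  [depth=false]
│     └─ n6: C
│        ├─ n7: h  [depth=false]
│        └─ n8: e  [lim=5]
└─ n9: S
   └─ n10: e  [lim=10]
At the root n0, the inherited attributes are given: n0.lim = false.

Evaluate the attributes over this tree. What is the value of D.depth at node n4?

false

1. n0.lim = false  [given at root]
2. n1.off = 17  [17]
3. n2.depth = true  [terminal]
4. n3.lim = -2  [terminal]
5. n4.live = "rz"  ["rz"]
6. n4.sig = 30  [(if h.depth then e.lim else B.off) + 32]
7. n5.depth = false  [terminal]
8. n6.lab = false  [D.sig > 30]
9. n6.ok = "y"  [if h.depth then D.live else "y"]
10. n7.depth = false  [terminal]
11. n8.lim = 5  [terminal]
12. n6.mk = 8  [len(C.ok) + 7]
13. n4.lim = "mrz"  ["m" ++ D.live]
14. n4.depth = false  [D.sig == C.mk]
15. n1.lim = 25  [25]
16. n9.lim = false  [S₀.lim == true]
17. n10.lim = 10  [terminal]
18. n9.env = 14  [e.lim + 4]
19. n9.live = 16  [e.lim + 6]
20. n9.ok = -7  [e.lim - 17]
21. n0.env = 30  [S₁.env + 16]
22. n0.live = 7  [S₁.env * 3 - 35]
23. n0.ok = 12  [(if S₀.lim then B.lim else S₁.env) - 2]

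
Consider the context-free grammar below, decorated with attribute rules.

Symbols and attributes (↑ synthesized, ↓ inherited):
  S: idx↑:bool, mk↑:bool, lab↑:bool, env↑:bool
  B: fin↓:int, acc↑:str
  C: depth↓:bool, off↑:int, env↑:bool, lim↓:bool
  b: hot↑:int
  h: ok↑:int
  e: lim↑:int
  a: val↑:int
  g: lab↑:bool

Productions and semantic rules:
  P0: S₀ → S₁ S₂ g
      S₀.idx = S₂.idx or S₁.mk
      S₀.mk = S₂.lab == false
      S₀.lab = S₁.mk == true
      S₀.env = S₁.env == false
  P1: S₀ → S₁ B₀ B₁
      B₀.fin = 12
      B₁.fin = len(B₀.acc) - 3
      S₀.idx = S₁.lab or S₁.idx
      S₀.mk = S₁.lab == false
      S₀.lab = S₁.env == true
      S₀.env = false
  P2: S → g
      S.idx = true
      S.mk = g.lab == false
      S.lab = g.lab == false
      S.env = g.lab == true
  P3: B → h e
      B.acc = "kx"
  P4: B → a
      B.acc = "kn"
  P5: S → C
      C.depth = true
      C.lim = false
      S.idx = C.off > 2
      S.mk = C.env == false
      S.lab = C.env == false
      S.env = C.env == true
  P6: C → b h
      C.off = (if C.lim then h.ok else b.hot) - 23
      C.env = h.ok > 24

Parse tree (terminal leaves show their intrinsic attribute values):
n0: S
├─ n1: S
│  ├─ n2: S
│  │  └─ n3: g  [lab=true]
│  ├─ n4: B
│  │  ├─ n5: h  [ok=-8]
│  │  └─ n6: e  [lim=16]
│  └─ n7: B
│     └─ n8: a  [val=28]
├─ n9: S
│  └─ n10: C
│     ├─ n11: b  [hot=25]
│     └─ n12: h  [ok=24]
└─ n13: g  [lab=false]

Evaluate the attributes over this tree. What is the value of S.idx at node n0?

true

1. n3.lab = true  [terminal]
2. n2.idx = true  [true]
3. n2.mk = false  [g.lab == false]
4. n2.lab = false  [g.lab == false]
5. n2.env = true  [g.lab == true]
6. n4.fin = 12  [12]
7. n5.ok = -8  [terminal]
8. n6.lim = 16  [terminal]
9. n4.acc = "kx"  ["kx"]
10. n7.fin = -1  [len(B₀.acc) - 3]
11. n8.val = 28  [terminal]
12. n7.acc = "kn"  ["kn"]
13. n1.idx = true  [S₁.lab or S₁.idx]
14. n1.mk = true  [S₁.lab == false]
15. n1.lab = true  [S₁.env == true]
16. n1.env = false  [false]
17. n10.depth = true  [true]
18. n10.lim = false  [false]
19. n11.hot = 25  [terminal]
20. n12.ok = 24  [terminal]
21. n10.off = 2  [(if C.lim then h.ok else b.hot) - 23]
22. n10.env = false  [h.ok > 24]
23. n9.idx = false  [C.off > 2]
24. n9.mk = true  [C.env == false]
25. n9.lab = true  [C.env == false]
26. n9.env = false  [C.env == true]
27. n13.lab = false  [terminal]
28. n0.idx = true  [S₂.idx or S₁.mk]
29. n0.mk = false  [S₂.lab == false]
30. n0.lab = true  [S₁.mk == true]
31. n0.env = true  [S₁.env == false]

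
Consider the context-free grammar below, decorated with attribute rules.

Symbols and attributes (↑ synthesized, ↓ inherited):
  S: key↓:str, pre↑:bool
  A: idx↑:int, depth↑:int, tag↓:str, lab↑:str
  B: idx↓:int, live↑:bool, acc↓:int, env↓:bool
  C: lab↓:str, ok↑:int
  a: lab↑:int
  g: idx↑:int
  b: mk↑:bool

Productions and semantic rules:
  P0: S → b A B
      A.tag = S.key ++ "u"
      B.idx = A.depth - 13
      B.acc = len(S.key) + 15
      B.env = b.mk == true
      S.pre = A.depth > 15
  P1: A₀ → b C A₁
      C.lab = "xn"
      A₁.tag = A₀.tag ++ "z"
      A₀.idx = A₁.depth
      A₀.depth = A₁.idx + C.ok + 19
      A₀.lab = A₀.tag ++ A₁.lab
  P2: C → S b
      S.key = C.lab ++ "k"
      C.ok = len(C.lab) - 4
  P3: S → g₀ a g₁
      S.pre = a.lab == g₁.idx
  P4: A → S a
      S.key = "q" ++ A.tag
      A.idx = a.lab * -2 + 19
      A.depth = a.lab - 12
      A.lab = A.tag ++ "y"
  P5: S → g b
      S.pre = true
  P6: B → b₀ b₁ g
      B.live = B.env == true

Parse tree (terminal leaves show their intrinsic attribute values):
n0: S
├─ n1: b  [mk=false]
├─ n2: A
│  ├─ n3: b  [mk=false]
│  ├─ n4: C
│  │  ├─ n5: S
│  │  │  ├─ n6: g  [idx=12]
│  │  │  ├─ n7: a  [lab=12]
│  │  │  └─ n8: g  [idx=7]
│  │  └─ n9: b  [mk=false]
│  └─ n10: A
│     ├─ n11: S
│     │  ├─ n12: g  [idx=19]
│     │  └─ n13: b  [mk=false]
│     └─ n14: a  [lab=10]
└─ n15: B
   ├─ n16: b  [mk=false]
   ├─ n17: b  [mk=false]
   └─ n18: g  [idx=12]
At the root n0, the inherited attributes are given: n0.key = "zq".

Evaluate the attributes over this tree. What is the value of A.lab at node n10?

"zquzy"

1. n0.key = "zq"  [given at root]
2. n1.mk = false  [terminal]
3. n2.tag = "zqu"  [S.key ++ "u"]
4. n3.mk = false  [terminal]
5. n4.lab = "xn"  ["xn"]
6. n5.key = "xnk"  [C.lab ++ "k"]
7. n6.idx = 12  [terminal]
8. n7.lab = 12  [terminal]
9. n8.idx = 7  [terminal]
10. n5.pre = false  [a.lab == g₁.idx]
11. n9.mk = false  [terminal]
12. n4.ok = -2  [len(C.lab) - 4]
13. n10.tag = "zquz"  [A₀.tag ++ "z"]
14. n11.key = "qzquz"  ["q" ++ A.tag]
15. n12.idx = 19  [terminal]
16. n13.mk = false  [terminal]
17. n11.pre = true  [true]
18. n14.lab = 10  [terminal]
19. n10.idx = -1  [a.lab * -2 + 19]
20. n10.depth = -2  [a.lab - 12]
21. n10.lab = "zquzy"  [A.tag ++ "y"]
22. n2.idx = -2  [A₁.depth]
23. n2.depth = 16  [A₁.idx + C.ok + 19]
24. n2.lab = "zquzquzy"  [A₀.tag ++ A₁.lab]
25. n15.idx = 3  [A.depth - 13]
26. n15.acc = 17  [len(S.key) + 15]
27. n15.env = false  [b.mk == true]
28. n16.mk = false  [terminal]
29. n17.mk = false  [terminal]
30. n18.idx = 12  [terminal]
31. n15.live = false  [B.env == true]
32. n0.pre = true  [A.depth > 15]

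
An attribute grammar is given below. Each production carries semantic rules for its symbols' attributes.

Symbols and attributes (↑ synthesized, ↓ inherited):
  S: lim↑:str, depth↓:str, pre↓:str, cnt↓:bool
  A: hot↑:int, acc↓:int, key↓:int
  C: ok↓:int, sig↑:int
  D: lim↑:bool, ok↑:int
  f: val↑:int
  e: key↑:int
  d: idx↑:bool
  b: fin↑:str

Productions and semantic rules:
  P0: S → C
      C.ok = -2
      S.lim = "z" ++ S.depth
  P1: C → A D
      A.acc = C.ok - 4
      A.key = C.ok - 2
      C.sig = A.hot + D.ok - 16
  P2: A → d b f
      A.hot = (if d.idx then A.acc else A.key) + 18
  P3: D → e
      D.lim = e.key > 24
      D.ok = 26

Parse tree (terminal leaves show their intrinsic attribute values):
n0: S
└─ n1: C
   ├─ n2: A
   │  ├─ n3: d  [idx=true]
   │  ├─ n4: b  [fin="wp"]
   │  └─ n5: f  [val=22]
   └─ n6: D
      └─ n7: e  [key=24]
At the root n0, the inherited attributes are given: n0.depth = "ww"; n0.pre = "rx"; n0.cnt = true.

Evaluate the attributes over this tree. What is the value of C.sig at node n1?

1. n0.depth = "ww"  [given at root]
2. n0.pre = "rx"  [given at root]
3. n0.cnt = true  [given at root]
4. n1.ok = -2  [-2]
5. n2.acc = -6  [C.ok - 4]
6. n2.key = -4  [C.ok - 2]
7. n3.idx = true  [terminal]
8. n4.fin = "wp"  [terminal]
9. n5.val = 22  [terminal]
10. n2.hot = 12  [(if d.idx then A.acc else A.key) + 18]
11. n7.key = 24  [terminal]
12. n6.lim = false  [e.key > 24]
13. n6.ok = 26  [26]
14. n1.sig = 22  [A.hot + D.ok - 16]
15. n0.lim = "zww"  ["z" ++ S.depth]

22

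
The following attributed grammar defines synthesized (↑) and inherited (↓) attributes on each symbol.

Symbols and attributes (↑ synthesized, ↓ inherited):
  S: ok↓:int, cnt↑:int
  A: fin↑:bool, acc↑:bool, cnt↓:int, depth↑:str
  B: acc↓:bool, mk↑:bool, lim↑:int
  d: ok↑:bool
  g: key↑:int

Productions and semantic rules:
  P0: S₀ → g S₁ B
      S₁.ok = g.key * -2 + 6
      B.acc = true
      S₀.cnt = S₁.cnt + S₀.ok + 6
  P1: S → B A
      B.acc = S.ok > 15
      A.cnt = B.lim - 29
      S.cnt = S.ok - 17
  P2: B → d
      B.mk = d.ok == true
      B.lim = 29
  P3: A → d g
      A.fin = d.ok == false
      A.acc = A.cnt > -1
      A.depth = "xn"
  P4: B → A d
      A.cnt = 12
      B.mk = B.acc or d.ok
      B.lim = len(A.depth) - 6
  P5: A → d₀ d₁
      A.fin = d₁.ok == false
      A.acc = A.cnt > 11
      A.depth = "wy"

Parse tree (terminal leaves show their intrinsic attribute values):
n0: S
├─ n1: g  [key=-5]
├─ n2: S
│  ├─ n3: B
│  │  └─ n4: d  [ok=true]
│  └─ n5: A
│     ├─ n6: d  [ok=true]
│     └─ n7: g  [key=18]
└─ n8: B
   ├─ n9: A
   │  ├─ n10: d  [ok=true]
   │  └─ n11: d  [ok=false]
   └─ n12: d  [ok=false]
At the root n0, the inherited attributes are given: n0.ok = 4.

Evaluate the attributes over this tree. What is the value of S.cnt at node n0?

1. n0.ok = 4  [given at root]
2. n1.key = -5  [terminal]
3. n2.ok = 16  [g.key * -2 + 6]
4. n3.acc = true  [S.ok > 15]
5. n4.ok = true  [terminal]
6. n3.mk = true  [d.ok == true]
7. n3.lim = 29  [29]
8. n5.cnt = 0  [B.lim - 29]
9. n6.ok = true  [terminal]
10. n7.key = 18  [terminal]
11. n5.fin = false  [d.ok == false]
12. n5.acc = true  [A.cnt > -1]
13. n5.depth = "xn"  ["xn"]
14. n2.cnt = -1  [S.ok - 17]
15. n8.acc = true  [true]
16. n9.cnt = 12  [12]
17. n10.ok = true  [terminal]
18. n11.ok = false  [terminal]
19. n9.fin = true  [d₁.ok == false]
20. n9.acc = true  [A.cnt > 11]
21. n9.depth = "wy"  ["wy"]
22. n12.ok = false  [terminal]
23. n8.mk = true  [B.acc or d.ok]
24. n8.lim = -4  [len(A.depth) - 6]
25. n0.cnt = 9  [S₁.cnt + S₀.ok + 6]

9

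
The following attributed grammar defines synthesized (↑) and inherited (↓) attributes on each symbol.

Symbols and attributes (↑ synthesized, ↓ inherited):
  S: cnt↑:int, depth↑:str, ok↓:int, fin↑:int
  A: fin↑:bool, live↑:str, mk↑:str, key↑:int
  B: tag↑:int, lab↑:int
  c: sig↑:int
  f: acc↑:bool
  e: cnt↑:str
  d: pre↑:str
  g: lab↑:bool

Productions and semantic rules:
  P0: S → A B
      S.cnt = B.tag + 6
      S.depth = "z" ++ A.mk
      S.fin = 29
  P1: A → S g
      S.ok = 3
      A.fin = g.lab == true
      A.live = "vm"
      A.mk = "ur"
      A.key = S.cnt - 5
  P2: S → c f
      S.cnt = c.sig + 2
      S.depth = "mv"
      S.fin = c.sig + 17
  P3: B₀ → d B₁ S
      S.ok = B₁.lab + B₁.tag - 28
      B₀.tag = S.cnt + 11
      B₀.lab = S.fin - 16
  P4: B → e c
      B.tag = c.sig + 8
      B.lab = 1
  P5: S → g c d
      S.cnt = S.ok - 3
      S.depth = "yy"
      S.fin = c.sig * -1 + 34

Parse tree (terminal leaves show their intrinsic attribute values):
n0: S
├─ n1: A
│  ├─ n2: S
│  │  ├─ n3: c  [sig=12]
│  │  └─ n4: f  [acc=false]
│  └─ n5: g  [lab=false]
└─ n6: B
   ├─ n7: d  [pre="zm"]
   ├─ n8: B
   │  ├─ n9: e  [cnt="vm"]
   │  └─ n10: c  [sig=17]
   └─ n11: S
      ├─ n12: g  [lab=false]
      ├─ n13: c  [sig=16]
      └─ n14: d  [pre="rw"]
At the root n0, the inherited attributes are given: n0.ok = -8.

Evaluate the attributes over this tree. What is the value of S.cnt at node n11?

1. n0.ok = -8  [given at root]
2. n2.ok = 3  [3]
3. n3.sig = 12  [terminal]
4. n4.acc = false  [terminal]
5. n2.cnt = 14  [c.sig + 2]
6. n2.depth = "mv"  ["mv"]
7. n2.fin = 29  [c.sig + 17]
8. n5.lab = false  [terminal]
9. n1.fin = false  [g.lab == true]
10. n1.live = "vm"  ["vm"]
11. n1.mk = "ur"  ["ur"]
12. n1.key = 9  [S.cnt - 5]
13. n7.pre = "zm"  [terminal]
14. n9.cnt = "vm"  [terminal]
15. n10.sig = 17  [terminal]
16. n8.tag = 25  [c.sig + 8]
17. n8.lab = 1  [1]
18. n11.ok = -2  [B₁.lab + B₁.tag - 28]
19. n12.lab = false  [terminal]
20. n13.sig = 16  [terminal]
21. n14.pre = "rw"  [terminal]
22. n11.cnt = -5  [S.ok - 3]
23. n11.depth = "yy"  ["yy"]
24. n11.fin = 18  [c.sig * -1 + 34]
25. n6.tag = 6  [S.cnt + 11]
26. n6.lab = 2  [S.fin - 16]
27. n0.cnt = 12  [B.tag + 6]
28. n0.depth = "zur"  ["z" ++ A.mk]
29. n0.fin = 29  [29]

-5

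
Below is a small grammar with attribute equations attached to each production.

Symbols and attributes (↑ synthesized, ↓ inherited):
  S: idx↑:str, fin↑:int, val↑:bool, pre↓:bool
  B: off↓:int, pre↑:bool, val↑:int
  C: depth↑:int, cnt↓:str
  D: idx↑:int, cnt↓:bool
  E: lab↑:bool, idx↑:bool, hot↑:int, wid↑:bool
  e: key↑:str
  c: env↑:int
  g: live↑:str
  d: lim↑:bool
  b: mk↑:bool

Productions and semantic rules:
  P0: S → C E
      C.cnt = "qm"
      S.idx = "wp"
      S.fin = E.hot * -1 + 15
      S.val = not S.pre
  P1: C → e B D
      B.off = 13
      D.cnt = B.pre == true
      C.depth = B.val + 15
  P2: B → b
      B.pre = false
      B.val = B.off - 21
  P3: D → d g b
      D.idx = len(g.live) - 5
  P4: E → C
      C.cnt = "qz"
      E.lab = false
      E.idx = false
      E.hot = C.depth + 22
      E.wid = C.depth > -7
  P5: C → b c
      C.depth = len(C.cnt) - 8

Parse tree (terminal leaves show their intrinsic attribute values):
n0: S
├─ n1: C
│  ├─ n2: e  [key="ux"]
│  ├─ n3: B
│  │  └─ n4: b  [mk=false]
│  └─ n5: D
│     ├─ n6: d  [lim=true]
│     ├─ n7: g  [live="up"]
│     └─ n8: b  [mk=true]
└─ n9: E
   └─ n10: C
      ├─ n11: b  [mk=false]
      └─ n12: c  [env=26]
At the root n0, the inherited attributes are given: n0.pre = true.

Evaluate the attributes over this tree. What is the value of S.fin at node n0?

-1

1. n0.pre = true  [given at root]
2. n1.cnt = "qm"  ["qm"]
3. n2.key = "ux"  [terminal]
4. n3.off = 13  [13]
5. n4.mk = false  [terminal]
6. n3.pre = false  [false]
7. n3.val = -8  [B.off - 21]
8. n5.cnt = false  [B.pre == true]
9. n6.lim = true  [terminal]
10. n7.live = "up"  [terminal]
11. n8.mk = true  [terminal]
12. n5.idx = -3  [len(g.live) - 5]
13. n1.depth = 7  [B.val + 15]
14. n10.cnt = "qz"  ["qz"]
15. n11.mk = false  [terminal]
16. n12.env = 26  [terminal]
17. n10.depth = -6  [len(C.cnt) - 8]
18. n9.lab = false  [false]
19. n9.idx = false  [false]
20. n9.hot = 16  [C.depth + 22]
21. n9.wid = true  [C.depth > -7]
22. n0.idx = "wp"  ["wp"]
23. n0.fin = -1  [E.hot * -1 + 15]
24. n0.val = false  [not S.pre]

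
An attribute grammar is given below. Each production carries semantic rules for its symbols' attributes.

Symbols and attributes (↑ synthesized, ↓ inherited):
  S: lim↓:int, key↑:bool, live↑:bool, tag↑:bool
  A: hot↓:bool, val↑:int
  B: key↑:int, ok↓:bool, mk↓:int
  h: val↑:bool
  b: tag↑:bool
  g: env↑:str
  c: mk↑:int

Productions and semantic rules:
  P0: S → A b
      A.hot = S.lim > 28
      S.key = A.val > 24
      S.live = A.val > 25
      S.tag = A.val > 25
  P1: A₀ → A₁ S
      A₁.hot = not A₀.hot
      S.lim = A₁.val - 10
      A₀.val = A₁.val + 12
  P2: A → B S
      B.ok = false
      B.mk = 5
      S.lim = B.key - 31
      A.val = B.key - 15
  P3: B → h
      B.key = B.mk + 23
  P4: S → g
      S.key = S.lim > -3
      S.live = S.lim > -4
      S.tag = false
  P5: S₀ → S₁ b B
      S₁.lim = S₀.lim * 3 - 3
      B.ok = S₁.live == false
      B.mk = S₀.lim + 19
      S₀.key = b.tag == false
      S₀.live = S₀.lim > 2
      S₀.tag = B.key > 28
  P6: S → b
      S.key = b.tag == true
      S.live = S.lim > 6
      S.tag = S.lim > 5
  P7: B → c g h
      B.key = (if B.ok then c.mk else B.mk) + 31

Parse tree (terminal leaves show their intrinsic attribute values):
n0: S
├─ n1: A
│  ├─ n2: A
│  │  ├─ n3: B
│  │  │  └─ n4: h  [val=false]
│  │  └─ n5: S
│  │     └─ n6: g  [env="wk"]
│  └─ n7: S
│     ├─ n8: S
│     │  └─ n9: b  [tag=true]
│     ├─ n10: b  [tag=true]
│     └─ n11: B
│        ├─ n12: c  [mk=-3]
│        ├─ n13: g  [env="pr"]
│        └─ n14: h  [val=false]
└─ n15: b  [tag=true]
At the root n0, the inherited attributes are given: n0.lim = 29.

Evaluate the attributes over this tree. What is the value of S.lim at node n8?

6

1. n0.lim = 29  [given at root]
2. n1.hot = true  [S.lim > 28]
3. n2.hot = false  [not A₀.hot]
4. n3.ok = false  [false]
5. n3.mk = 5  [5]
6. n4.val = false  [terminal]
7. n3.key = 28  [B.mk + 23]
8. n5.lim = -3  [B.key - 31]
9. n6.env = "wk"  [terminal]
10. n5.key = false  [S.lim > -3]
11. n5.live = true  [S.lim > -4]
12. n5.tag = false  [false]
13. n2.val = 13  [B.key - 15]
14. n7.lim = 3  [A₁.val - 10]
15. n8.lim = 6  [S₀.lim * 3 - 3]
16. n9.tag = true  [terminal]
17. n8.key = true  [b.tag == true]
18. n8.live = false  [S.lim > 6]
19. n8.tag = true  [S.lim > 5]
20. n10.tag = true  [terminal]
21. n11.ok = true  [S₁.live == false]
22. n11.mk = 22  [S₀.lim + 19]
23. n12.mk = -3  [terminal]
24. n13.env = "pr"  [terminal]
25. n14.val = false  [terminal]
26. n11.key = 28  [(if B.ok then c.mk else B.mk) + 31]
27. n7.key = false  [b.tag == false]
28. n7.live = true  [S₀.lim > 2]
29. n7.tag = false  [B.key > 28]
30. n1.val = 25  [A₁.val + 12]
31. n15.tag = true  [terminal]
32. n0.key = true  [A.val > 24]
33. n0.live = false  [A.val > 25]
34. n0.tag = false  [A.val > 25]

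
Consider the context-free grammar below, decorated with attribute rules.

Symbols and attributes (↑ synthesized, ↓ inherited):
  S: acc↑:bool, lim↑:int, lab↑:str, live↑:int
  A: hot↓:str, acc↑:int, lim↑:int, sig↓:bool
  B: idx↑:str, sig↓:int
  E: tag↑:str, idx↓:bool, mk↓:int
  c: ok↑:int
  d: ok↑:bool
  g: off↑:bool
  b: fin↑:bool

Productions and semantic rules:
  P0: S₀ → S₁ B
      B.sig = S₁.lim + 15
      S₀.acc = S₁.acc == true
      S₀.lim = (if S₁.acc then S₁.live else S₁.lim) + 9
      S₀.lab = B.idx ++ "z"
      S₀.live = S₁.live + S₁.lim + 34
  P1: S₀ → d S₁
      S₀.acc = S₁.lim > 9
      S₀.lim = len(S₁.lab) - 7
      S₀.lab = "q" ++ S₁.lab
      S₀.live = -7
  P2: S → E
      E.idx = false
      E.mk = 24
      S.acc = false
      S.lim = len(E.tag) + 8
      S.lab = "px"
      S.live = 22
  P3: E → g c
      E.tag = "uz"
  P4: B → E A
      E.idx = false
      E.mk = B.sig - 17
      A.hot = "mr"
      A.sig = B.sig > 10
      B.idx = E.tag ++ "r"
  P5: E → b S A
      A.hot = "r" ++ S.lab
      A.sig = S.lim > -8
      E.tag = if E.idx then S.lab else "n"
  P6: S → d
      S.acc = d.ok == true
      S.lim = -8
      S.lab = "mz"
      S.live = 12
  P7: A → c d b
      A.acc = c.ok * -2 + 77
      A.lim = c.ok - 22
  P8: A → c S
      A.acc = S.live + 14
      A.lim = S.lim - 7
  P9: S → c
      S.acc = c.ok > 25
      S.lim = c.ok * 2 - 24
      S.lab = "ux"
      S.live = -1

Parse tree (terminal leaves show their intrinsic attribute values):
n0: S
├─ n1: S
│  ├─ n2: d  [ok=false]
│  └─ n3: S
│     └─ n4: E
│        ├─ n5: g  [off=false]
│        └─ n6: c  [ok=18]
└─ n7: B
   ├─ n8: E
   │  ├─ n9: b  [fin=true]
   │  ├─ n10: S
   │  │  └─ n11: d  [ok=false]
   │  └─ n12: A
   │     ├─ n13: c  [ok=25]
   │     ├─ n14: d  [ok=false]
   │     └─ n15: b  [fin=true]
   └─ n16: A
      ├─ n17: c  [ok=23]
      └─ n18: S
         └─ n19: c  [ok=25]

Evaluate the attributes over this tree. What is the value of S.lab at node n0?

"nrz"

1. n2.ok = false  [terminal]
2. n4.idx = false  [false]
3. n4.mk = 24  [24]
4. n5.off = false  [terminal]
5. n6.ok = 18  [terminal]
6. n4.tag = "uz"  ["uz"]
7. n3.acc = false  [false]
8. n3.lim = 10  [len(E.tag) + 8]
9. n3.lab = "px"  ["px"]
10. n3.live = 22  [22]
11. n1.acc = true  [S₁.lim > 9]
12. n1.lim = -5  [len(S₁.lab) - 7]
13. n1.lab = "qpx"  ["q" ++ S₁.lab]
14. n1.live = -7  [-7]
15. n7.sig = 10  [S₁.lim + 15]
16. n8.idx = false  [false]
17. n8.mk = -7  [B.sig - 17]
18. n9.fin = true  [terminal]
19. n11.ok = false  [terminal]
20. n10.acc = false  [d.ok == true]
21. n10.lim = -8  [-8]
22. n10.lab = "mz"  ["mz"]
23. n10.live = 12  [12]
24. n12.hot = "rmz"  ["r" ++ S.lab]
25. n12.sig = false  [S.lim > -8]
26. n13.ok = 25  [terminal]
27. n14.ok = false  [terminal]
28. n15.fin = true  [terminal]
29. n12.acc = 27  [c.ok * -2 + 77]
30. n12.lim = 3  [c.ok - 22]
31. n8.tag = "n"  [if E.idx then S.lab else "n"]
32. n16.hot = "mr"  ["mr"]
33. n16.sig = false  [B.sig > 10]
34. n17.ok = 23  [terminal]
35. n19.ok = 25  [terminal]
36. n18.acc = false  [c.ok > 25]
37. n18.lim = 26  [c.ok * 2 - 24]
38. n18.lab = "ux"  ["ux"]
39. n18.live = -1  [-1]
40. n16.acc = 13  [S.live + 14]
41. n16.lim = 19  [S.lim - 7]
42. n7.idx = "nr"  [E.tag ++ "r"]
43. n0.acc = true  [S₁.acc == true]
44. n0.lim = 2  [(if S₁.acc then S₁.live else S₁.lim) + 9]
45. n0.lab = "nrz"  [B.idx ++ "z"]
46. n0.live = 22  [S₁.live + S₁.lim + 34]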